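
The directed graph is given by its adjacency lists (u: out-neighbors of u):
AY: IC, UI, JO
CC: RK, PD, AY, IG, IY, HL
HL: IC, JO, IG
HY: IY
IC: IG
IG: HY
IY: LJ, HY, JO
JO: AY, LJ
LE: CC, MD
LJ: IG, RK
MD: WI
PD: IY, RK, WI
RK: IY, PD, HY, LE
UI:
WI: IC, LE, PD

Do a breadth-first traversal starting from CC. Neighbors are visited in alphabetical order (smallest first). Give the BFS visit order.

CC → AY → HL → IG → IY → PD → RK → IC → JO → UI → HY → LJ → WI → LE → MD

Visit CC; enqueue AY, HL, IG, IY, PD, RK → queue [AY, HL, IG, IY, PD, RK]
Visit AY; enqueue IC, JO, UI → queue [HL, IG, IY, PD, RK, IC, JO, UI]
Visit HL → queue [IG, IY, PD, RK, IC, JO, UI]
Visit IG; enqueue HY → queue [IY, PD, RK, IC, JO, UI, HY]
Visit IY; enqueue LJ → queue [PD, RK, IC, JO, UI, HY, LJ]
Visit PD; enqueue WI → queue [RK, IC, JO, UI, HY, LJ, WI]
Visit RK; enqueue LE → queue [IC, JO, UI, HY, LJ, WI, LE]
Visit IC → queue [JO, UI, HY, LJ, WI, LE]
Visit JO → queue [UI, HY, LJ, WI, LE]
Visit UI → queue [HY, LJ, WI, LE]
Visit HY → queue [LJ, WI, LE]
Visit LJ → queue [WI, LE]
Visit WI → queue [LE]
Visit LE; enqueue MD → queue [MD]
Visit MD → queue []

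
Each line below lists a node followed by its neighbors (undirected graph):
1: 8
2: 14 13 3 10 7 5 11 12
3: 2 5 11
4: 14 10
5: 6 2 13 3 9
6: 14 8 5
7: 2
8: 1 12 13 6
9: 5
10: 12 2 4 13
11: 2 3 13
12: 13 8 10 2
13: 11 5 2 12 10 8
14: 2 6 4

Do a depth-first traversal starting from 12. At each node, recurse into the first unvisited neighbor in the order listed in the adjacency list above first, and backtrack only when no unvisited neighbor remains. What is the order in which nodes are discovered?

12, 13, 11, 2, 14, 6, 8, 1, 5, 3, 9, 4, 10, 7

Visit 12
12 → 13
13 → 11
11 → 2
2 → 14
14 → 6
6 → 8
8 → 1
6 → 5
5 → 3
5 → 9
14 → 4
4 → 10
2 → 7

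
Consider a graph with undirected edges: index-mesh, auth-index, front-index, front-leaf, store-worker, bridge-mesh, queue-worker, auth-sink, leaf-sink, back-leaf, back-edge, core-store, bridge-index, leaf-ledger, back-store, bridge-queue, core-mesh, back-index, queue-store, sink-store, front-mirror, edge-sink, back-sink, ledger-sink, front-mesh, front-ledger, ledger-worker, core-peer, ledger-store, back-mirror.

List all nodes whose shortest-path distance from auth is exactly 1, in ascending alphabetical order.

Level 0: auth
Level 1: index, sink
Level 2: back, bridge, edge, front, leaf, ledger, mesh, store
Level 3: core, mirror, queue, worker
Level 4: peer

index, sink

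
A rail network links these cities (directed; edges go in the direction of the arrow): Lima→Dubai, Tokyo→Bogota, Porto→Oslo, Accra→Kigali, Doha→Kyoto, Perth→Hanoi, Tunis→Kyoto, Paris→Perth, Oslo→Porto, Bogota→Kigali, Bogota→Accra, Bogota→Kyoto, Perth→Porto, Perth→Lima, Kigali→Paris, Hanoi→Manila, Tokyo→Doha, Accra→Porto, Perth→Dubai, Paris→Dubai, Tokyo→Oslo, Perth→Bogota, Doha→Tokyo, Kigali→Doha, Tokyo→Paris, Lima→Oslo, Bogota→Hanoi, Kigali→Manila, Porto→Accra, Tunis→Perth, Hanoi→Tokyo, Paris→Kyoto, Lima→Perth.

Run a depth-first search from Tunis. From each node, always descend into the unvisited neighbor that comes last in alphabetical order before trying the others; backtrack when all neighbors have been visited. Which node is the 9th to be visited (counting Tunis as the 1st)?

Dubai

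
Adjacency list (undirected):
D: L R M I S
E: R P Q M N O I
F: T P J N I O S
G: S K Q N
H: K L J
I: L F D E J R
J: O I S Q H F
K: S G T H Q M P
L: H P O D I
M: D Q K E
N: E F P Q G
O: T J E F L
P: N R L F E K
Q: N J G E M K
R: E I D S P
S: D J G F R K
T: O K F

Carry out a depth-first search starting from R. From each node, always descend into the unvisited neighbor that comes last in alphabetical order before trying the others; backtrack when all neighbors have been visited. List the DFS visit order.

Visit R
R → S
S → K
K → T
T → O
O → L
L → P
P → N
N → Q
Q → M
M → E
E → I
I → J
J → H
J → F
I → D
Q → G

R, S, K, T, O, L, P, N, Q, M, E, I, J, H, F, D, G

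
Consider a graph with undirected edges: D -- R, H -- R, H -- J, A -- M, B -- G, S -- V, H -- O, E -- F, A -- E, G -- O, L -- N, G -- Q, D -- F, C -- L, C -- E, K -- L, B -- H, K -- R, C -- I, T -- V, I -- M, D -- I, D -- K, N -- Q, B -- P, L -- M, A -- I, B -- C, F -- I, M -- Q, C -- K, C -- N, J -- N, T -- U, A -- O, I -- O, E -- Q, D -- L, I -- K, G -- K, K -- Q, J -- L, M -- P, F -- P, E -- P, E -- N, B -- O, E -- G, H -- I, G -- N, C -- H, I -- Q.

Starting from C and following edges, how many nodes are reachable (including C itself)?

18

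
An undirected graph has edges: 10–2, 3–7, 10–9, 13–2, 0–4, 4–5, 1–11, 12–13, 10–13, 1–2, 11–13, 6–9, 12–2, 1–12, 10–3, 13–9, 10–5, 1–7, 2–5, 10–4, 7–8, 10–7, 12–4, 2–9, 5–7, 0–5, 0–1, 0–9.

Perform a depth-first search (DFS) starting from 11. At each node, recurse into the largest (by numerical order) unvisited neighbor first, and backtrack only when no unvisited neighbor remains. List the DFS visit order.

Visit 11
11 → 13
13 → 12
12 → 4
4 → 10
10 → 9
9 → 6
9 → 2
2 → 5
5 → 7
7 → 8
7 → 3
7 → 1
1 → 0

11, 13, 12, 4, 10, 9, 6, 2, 5, 7, 8, 3, 1, 0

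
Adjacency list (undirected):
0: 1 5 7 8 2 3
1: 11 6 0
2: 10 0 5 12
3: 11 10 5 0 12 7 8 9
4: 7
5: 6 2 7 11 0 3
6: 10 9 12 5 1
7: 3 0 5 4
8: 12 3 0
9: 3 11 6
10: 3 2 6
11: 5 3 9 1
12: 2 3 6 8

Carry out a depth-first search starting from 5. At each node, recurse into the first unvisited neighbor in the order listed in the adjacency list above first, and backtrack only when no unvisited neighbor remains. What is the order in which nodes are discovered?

5, 6, 10, 3, 11, 9, 1, 0, 7, 4, 8, 12, 2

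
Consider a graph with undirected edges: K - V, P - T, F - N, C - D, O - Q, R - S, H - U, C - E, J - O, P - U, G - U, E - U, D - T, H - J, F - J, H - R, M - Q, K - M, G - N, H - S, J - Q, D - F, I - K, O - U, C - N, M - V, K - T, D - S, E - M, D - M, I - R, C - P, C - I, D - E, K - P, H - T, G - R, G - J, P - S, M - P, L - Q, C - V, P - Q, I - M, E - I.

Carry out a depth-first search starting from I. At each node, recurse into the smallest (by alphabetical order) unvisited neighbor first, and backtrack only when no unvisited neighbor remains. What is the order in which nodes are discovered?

Visit I
I → C
C → D
D → E
E → M
M → K
K → P
P → Q
Q → J
J → F
F → N
N → G
G → R
R → H
H → S
H → T
H → U
U → O
Q → L
K → V

I C D E M K P Q J F N G R H S T U O L V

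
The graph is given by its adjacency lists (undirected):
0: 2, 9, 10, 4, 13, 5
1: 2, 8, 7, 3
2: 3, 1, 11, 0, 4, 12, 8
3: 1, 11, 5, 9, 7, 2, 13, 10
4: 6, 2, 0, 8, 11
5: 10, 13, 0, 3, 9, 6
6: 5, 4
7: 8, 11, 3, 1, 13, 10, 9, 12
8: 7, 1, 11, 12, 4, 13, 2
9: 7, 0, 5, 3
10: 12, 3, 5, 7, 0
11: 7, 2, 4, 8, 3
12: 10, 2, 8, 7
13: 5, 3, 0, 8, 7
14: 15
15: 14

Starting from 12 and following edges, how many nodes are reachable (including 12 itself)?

BFS from 12 visits: 12, 2, 7, 8, 10, 0, 1, 3, 4, 11, 9, 13, 5, 6
Reachable nodes: 14 of 16 total.

14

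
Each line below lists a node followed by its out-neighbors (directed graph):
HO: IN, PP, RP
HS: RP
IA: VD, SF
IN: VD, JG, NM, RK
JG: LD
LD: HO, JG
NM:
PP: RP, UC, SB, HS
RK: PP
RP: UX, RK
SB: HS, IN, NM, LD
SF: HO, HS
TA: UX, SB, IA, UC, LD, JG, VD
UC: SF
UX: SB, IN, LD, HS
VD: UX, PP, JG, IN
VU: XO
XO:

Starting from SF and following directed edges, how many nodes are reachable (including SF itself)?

14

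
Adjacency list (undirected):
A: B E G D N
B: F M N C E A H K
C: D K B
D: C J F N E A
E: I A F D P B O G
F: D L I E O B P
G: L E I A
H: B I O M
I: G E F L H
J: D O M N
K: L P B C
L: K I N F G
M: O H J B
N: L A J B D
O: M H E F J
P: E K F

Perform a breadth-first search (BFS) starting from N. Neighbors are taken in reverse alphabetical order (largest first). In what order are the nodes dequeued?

N -> L -> J -> D -> B -> A -> K -> I -> G -> F -> O -> M -> E -> C -> H -> P

Visit N; enqueue L, J, D, B, A → queue [L, J, D, B, A]
Visit L; enqueue K, I, G, F → queue [J, D, B, A, K, I, G, F]
Visit J; enqueue O, M → queue [D, B, A, K, I, G, F, O, M]
Visit D; enqueue E, C → queue [B, A, K, I, G, F, O, M, E, C]
Visit B; enqueue H → queue [A, K, I, G, F, O, M, E, C, H]
Visit A → queue [K, I, G, F, O, M, E, C, H]
Visit K; enqueue P → queue [I, G, F, O, M, E, C, H, P]
Visit I → queue [G, F, O, M, E, C, H, P]
Visit G → queue [F, O, M, E, C, H, P]
Visit F → queue [O, M, E, C, H, P]
Visit O → queue [M, E, C, H, P]
Visit M → queue [E, C, H, P]
Visit E → queue [C, H, P]
Visit C → queue [H, P]
Visit H → queue [P]
Visit P → queue []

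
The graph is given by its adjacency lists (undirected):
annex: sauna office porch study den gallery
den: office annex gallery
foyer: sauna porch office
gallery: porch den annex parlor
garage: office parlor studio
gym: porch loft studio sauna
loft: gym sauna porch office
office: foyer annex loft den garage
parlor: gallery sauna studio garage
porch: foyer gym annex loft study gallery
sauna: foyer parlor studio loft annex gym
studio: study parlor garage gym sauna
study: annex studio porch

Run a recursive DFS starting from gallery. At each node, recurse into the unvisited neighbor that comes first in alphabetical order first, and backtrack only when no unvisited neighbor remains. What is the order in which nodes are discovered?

gallery annex den office foyer porch gym loft sauna parlor garage studio study

Visit gallery
gallery → annex
annex → den
den → office
office → foyer
foyer → porch
porch → gym
gym → loft
loft → sauna
sauna → parlor
parlor → garage
garage → studio
studio → study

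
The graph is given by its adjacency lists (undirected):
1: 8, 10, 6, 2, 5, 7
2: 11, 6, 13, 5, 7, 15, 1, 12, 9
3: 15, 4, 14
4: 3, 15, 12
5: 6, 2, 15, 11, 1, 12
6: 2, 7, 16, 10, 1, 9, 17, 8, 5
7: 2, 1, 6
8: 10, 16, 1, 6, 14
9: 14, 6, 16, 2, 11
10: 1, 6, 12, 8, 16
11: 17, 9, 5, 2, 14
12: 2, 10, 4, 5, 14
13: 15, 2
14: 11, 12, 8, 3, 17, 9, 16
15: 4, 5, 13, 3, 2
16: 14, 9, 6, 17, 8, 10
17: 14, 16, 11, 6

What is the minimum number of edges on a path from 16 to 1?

Level 0: 16
Level 1: 6, 8, 9, 10, 14, 17
Level 2: 1, 2, 3, 5, 7, 11, 12
Level 3: 4, 13, 15
1 first appears at level 2.

2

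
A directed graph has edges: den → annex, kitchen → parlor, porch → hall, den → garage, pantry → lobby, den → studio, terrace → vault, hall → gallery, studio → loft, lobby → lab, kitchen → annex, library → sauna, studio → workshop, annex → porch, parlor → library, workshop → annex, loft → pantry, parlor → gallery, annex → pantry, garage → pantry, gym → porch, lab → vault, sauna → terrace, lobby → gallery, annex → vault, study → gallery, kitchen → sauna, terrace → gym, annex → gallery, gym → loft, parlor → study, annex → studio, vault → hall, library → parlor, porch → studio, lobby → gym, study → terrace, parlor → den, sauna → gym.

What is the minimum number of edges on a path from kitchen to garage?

3

Level 0: kitchen
Level 1: annex, parlor, sauna
Level 2: den, gallery, gym, library, pantry, porch, studio, study, terrace, vault
Level 3: garage, hall, lobby, loft, workshop
Level 4: lab
garage first appears at level 3.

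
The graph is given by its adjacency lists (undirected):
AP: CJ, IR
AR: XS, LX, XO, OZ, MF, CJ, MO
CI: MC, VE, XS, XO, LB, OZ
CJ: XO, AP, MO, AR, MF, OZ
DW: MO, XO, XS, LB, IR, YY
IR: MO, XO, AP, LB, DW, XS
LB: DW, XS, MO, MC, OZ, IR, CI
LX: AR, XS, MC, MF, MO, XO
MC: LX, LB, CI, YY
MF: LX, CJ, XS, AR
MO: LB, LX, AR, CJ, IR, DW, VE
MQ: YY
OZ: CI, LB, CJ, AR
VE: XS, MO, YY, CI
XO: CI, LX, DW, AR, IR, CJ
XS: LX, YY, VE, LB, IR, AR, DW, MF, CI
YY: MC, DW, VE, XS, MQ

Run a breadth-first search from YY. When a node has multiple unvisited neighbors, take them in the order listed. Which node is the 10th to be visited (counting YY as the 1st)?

Visit YY; enqueue MC, DW, VE, XS, MQ → queue [MC, DW, VE, XS, MQ]
Visit MC; enqueue LX, LB, CI → queue [DW, VE, XS, MQ, LX, LB, CI]
Visit DW; enqueue MO, XO, IR → queue [VE, XS, MQ, LX, LB, CI, MO, XO, IR]
Visit VE → queue [XS, MQ, LX, LB, CI, MO, XO, IR]
Visit XS; enqueue AR, MF → queue [MQ, LX, LB, CI, MO, XO, IR, AR, MF]
Visit MQ → queue [LX, LB, CI, MO, XO, IR, AR, MF]
Visit LX → queue [LB, CI, MO, XO, IR, AR, MF]
Visit LB; enqueue OZ → queue [CI, MO, XO, IR, AR, MF, OZ]
Visit CI → queue [MO, XO, IR, AR, MF, OZ]
Visit MO; enqueue CJ → queue [XO, IR, AR, MF, OZ, CJ]
Visit XO → queue [IR, AR, MF, OZ, CJ]
Visit IR; enqueue AP → queue [AR, MF, OZ, CJ, AP]
Visit AR → queue [MF, OZ, CJ, AP]
Visit MF → queue [OZ, CJ, AP]
Visit OZ → queue [CJ, AP]
Visit CJ → queue [AP]
Visit AP → queue []

Visit order: YY, MC, DW, VE, XS, MQ, LX, LB, CI, MO, XO, IR, AR, MF, OZ, CJ, AP

MO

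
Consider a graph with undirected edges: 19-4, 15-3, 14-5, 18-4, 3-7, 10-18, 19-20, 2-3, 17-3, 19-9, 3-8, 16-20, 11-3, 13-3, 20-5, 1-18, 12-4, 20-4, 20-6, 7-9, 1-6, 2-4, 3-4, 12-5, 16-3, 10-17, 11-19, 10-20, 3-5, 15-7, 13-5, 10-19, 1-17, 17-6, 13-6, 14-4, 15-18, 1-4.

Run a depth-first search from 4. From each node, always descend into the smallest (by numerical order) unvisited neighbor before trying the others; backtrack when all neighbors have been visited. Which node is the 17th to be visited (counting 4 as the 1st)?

19

Visit 4
4 → 1
1 → 6
6 → 13
13 → 3
3 → 2
3 → 5
5 → 12
5 → 14
5 → 20
20 → 10
10 → 17
10 → 18
18 → 15
15 → 7
7 → 9
9 → 19
19 → 11
20 → 16
3 → 8

Visit order: 4, 1, 6, 13, 3, 2, 5, 12, 14, 20, 10, 17, 18, 15, 7, 9, 19, 11, 16, 8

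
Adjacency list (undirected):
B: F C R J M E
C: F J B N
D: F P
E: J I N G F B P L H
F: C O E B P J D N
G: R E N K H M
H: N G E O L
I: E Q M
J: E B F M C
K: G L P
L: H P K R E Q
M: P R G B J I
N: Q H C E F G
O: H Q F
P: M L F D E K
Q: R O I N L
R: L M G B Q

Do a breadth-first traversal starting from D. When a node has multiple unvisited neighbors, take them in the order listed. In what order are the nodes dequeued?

D → F → P → C → O → E → B → J → N → M → L → K → H → Q → I → G → R

Visit D; enqueue F, P → queue [F, P]
Visit F; enqueue C, O, E, B, J, N → queue [P, C, O, E, B, J, N]
Visit P; enqueue M, L, K → queue [C, O, E, B, J, N, M, L, K]
Visit C → queue [O, E, B, J, N, M, L, K]
Visit O; enqueue H, Q → queue [E, B, J, N, M, L, K, H, Q]
Visit E; enqueue I, G → queue [B, J, N, M, L, K, H, Q, I, G]
Visit B; enqueue R → queue [J, N, M, L, K, H, Q, I, G, R]
Visit J → queue [N, M, L, K, H, Q, I, G, R]
Visit N → queue [M, L, K, H, Q, I, G, R]
Visit M → queue [L, K, H, Q, I, G, R]
Visit L → queue [K, H, Q, I, G, R]
Visit K → queue [H, Q, I, G, R]
Visit H → queue [Q, I, G, R]
Visit Q → queue [I, G, R]
Visit I → queue [G, R]
Visit G → queue [R]
Visit R → queue []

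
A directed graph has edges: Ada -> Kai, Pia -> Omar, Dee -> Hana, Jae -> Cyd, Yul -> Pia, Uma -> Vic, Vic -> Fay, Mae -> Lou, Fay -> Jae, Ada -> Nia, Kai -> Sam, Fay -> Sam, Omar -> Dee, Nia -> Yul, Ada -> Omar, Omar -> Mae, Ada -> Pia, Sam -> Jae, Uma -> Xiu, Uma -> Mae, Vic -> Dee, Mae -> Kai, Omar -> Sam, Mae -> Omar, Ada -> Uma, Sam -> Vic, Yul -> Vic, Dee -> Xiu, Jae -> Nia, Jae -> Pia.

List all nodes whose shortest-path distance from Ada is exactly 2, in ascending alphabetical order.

Level 0: Ada
Level 1: Kai, Nia, Omar, Pia, Uma
Level 2: Dee, Mae, Sam, Vic, Xiu, Yul
Level 3: Fay, Hana, Jae, Lou
Level 4: Cyd

Dee, Mae, Sam, Vic, Xiu, Yul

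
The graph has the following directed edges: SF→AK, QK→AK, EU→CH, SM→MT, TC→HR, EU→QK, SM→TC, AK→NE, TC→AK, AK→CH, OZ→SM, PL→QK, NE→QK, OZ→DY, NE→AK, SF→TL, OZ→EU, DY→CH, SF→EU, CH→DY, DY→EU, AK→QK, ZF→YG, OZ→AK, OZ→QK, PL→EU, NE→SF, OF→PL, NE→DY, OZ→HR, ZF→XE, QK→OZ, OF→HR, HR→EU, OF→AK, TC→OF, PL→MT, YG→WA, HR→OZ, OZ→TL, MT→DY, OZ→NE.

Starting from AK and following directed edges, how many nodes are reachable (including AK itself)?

BFS from AK visits: AK, CH, NE, QK, DY, SF, OZ, EU, TL, HR, SM, MT, TC, OF, PL
Reachable nodes: 15 of 19 total.

15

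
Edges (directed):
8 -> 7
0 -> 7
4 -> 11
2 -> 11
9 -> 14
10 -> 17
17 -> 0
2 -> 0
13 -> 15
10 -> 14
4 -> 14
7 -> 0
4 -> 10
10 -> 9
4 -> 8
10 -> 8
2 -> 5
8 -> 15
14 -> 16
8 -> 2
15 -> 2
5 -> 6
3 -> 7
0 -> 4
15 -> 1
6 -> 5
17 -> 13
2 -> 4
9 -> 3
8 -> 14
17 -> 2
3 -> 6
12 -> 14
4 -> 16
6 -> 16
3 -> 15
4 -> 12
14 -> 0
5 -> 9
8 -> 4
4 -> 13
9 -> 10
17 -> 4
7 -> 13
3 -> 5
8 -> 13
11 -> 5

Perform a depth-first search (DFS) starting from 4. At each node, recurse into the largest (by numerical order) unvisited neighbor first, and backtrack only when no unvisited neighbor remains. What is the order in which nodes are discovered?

Visit 4
4 → 16
4 → 14
14 → 0
0 → 7
7 → 13
13 → 15
15 → 2
2 → 11
11 → 5
5 → 9
9 → 10
10 → 17
10 → 8
9 → 3
3 → 6
15 → 1
4 → 12

4, 16, 14, 0, 7, 13, 15, 2, 11, 5, 9, 10, 17, 8, 3, 6, 1, 12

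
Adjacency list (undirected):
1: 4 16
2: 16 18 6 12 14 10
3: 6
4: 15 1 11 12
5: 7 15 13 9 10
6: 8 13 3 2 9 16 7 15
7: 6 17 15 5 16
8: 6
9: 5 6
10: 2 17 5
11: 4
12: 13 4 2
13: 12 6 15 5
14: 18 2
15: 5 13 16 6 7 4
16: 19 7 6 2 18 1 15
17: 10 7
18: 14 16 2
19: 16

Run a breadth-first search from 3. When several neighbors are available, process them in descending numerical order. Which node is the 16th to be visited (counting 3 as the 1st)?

17

Visit 3; enqueue 6 → queue [6]
Visit 6; enqueue 16, 15, 13, 9, 8, 7, 2 → queue [16, 15, 13, 9, 8, 7, 2]
Visit 16; enqueue 19, 18, 1 → queue [15, 13, 9, 8, 7, 2, 19, 18, 1]
Visit 15; enqueue 5, 4 → queue [13, 9, 8, 7, 2, 19, 18, 1, 5, 4]
Visit 13; enqueue 12 → queue [9, 8, 7, 2, 19, 18, 1, 5, 4, 12]
Visit 9 → queue [8, 7, 2, 19, 18, 1, 5, 4, 12]
Visit 8 → queue [7, 2, 19, 18, 1, 5, 4, 12]
Visit 7; enqueue 17 → queue [2, 19, 18, 1, 5, 4, 12, 17]
Visit 2; enqueue 14, 10 → queue [19, 18, 1, 5, 4, 12, 17, 14, 10]
Visit 19 → queue [18, 1, 5, 4, 12, 17, 14, 10]
Visit 18 → queue [1, 5, 4, 12, 17, 14, 10]
Visit 1 → queue [5, 4, 12, 17, 14, 10]
Visit 5 → queue [4, 12, 17, 14, 10]
Visit 4; enqueue 11 → queue [12, 17, 14, 10, 11]
Visit 12 → queue [17, 14, 10, 11]
Visit 17 → queue [14, 10, 11]
Visit 14 → queue [10, 11]
Visit 10 → queue [11]
Visit 11 → queue []

Visit order: 3, 6, 16, 15, 13, 9, 8, 7, 2, 19, 18, 1, 5, 4, 12, 17, 14, 10, 11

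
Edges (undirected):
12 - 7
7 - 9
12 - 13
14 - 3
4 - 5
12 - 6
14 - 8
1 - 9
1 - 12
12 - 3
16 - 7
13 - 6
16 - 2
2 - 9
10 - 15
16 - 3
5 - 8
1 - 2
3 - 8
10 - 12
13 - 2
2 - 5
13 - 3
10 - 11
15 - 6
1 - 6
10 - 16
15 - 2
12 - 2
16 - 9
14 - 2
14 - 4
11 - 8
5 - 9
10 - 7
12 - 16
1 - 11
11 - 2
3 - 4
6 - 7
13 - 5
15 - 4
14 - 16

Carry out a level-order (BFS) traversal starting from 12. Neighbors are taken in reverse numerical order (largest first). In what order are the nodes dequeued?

Visit 12; enqueue 16, 13, 10, 7, 6, 3, 2, 1 → queue [16, 13, 10, 7, 6, 3, 2, 1]
Visit 16; enqueue 14, 9 → queue [13, 10, 7, 6, 3, 2, 1, 14, 9]
Visit 13; enqueue 5 → queue [10, 7, 6, 3, 2, 1, 14, 9, 5]
Visit 10; enqueue 15, 11 → queue [7, 6, 3, 2, 1, 14, 9, 5, 15, 11]
Visit 7 → queue [6, 3, 2, 1, 14, 9, 5, 15, 11]
Visit 6 → queue [3, 2, 1, 14, 9, 5, 15, 11]
Visit 3; enqueue 8, 4 → queue [2, 1, 14, 9, 5, 15, 11, 8, 4]
Visit 2 → queue [1, 14, 9, 5, 15, 11, 8, 4]
Visit 1 → queue [14, 9, 5, 15, 11, 8, 4]
Visit 14 → queue [9, 5, 15, 11, 8, 4]
Visit 9 → queue [5, 15, 11, 8, 4]
Visit 5 → queue [15, 11, 8, 4]
Visit 15 → queue [11, 8, 4]
Visit 11 → queue [8, 4]
Visit 8 → queue [4]
Visit 4 → queue []

12 -> 16 -> 13 -> 10 -> 7 -> 6 -> 3 -> 2 -> 1 -> 14 -> 9 -> 5 -> 15 -> 11 -> 8 -> 4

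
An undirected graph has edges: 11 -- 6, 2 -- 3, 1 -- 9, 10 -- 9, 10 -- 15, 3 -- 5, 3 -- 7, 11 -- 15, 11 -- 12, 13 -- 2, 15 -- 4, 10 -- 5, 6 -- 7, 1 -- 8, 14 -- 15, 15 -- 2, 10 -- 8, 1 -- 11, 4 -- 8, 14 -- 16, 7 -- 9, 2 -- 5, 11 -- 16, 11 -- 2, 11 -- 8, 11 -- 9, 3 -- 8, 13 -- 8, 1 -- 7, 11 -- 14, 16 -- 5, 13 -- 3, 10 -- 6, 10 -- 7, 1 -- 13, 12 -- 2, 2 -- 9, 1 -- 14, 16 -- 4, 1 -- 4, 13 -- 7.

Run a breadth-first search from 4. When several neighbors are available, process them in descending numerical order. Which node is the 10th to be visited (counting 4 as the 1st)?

Visit 4; enqueue 16, 15, 8, 1 → queue [16, 15, 8, 1]
Visit 16; enqueue 14, 11, 5 → queue [15, 8, 1, 14, 11, 5]
Visit 15; enqueue 10, 2 → queue [8, 1, 14, 11, 5, 10, 2]
Visit 8; enqueue 13, 3 → queue [1, 14, 11, 5, 10, 2, 13, 3]
Visit 1; enqueue 9, 7 → queue [14, 11, 5, 10, 2, 13, 3, 9, 7]
Visit 14 → queue [11, 5, 10, 2, 13, 3, 9, 7]
Visit 11; enqueue 12, 6 → queue [5, 10, 2, 13, 3, 9, 7, 12, 6]
Visit 5 → queue [10, 2, 13, 3, 9, 7, 12, 6]
Visit 10 → queue [2, 13, 3, 9, 7, 12, 6]
Visit 2 → queue [13, 3, 9, 7, 12, 6]
Visit 13 → queue [3, 9, 7, 12, 6]
Visit 3 → queue [9, 7, 12, 6]
Visit 9 → queue [7, 12, 6]
Visit 7 → queue [12, 6]
Visit 12 → queue [6]
Visit 6 → queue []

Visit order: 4, 16, 15, 8, 1, 14, 11, 5, 10, 2, 13, 3, 9, 7, 12, 6

2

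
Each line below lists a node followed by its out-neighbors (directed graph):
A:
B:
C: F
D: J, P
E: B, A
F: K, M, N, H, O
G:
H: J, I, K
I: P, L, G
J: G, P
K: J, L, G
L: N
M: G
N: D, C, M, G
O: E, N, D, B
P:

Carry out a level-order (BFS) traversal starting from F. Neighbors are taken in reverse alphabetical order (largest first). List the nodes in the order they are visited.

F O N M K H E D B G C L J I A P

Visit F; enqueue O, N, M, K, H → queue [O, N, M, K, H]
Visit O; enqueue E, D, B → queue [N, M, K, H, E, D, B]
Visit N; enqueue G, C → queue [M, K, H, E, D, B, G, C]
Visit M → queue [K, H, E, D, B, G, C]
Visit K; enqueue L, J → queue [H, E, D, B, G, C, L, J]
Visit H; enqueue I → queue [E, D, B, G, C, L, J, I]
Visit E; enqueue A → queue [D, B, G, C, L, J, I, A]
Visit D; enqueue P → queue [B, G, C, L, J, I, A, P]
Visit B → queue [G, C, L, J, I, A, P]
Visit G → queue [C, L, J, I, A, P]
Visit C → queue [L, J, I, A, P]
Visit L → queue [J, I, A, P]
Visit J → queue [I, A, P]
Visit I → queue [A, P]
Visit A → queue [P]
Visit P → queue []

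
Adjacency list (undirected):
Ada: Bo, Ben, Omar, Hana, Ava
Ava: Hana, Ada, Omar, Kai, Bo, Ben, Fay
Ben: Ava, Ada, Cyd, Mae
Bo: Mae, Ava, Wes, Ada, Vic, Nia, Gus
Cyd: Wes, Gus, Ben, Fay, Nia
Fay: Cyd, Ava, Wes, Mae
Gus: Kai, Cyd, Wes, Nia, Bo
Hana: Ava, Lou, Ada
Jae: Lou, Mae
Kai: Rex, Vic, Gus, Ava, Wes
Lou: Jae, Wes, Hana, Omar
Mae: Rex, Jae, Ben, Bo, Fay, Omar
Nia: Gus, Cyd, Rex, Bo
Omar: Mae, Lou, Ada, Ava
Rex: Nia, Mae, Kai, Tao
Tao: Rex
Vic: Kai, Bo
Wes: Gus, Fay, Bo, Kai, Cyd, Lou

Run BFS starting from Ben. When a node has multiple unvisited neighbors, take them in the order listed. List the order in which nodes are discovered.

Ben, Ava, Ada, Cyd, Mae, Hana, Omar, Kai, Bo, Fay, Wes, Gus, Nia, Rex, Jae, Lou, Vic, Tao

Visit Ben; enqueue Ava, Ada, Cyd, Mae → queue [Ava, Ada, Cyd, Mae]
Visit Ava; enqueue Hana, Omar, Kai, Bo, Fay → queue [Ada, Cyd, Mae, Hana, Omar, Kai, Bo, Fay]
Visit Ada → queue [Cyd, Mae, Hana, Omar, Kai, Bo, Fay]
Visit Cyd; enqueue Wes, Gus, Nia → queue [Mae, Hana, Omar, Kai, Bo, Fay, Wes, Gus, Nia]
Visit Mae; enqueue Rex, Jae → queue [Hana, Omar, Kai, Bo, Fay, Wes, Gus, Nia, Rex, Jae]
Visit Hana; enqueue Lou → queue [Omar, Kai, Bo, Fay, Wes, Gus, Nia, Rex, Jae, Lou]
Visit Omar → queue [Kai, Bo, Fay, Wes, Gus, Nia, Rex, Jae, Lou]
Visit Kai; enqueue Vic → queue [Bo, Fay, Wes, Gus, Nia, Rex, Jae, Lou, Vic]
Visit Bo → queue [Fay, Wes, Gus, Nia, Rex, Jae, Lou, Vic]
Visit Fay → queue [Wes, Gus, Nia, Rex, Jae, Lou, Vic]
Visit Wes → queue [Gus, Nia, Rex, Jae, Lou, Vic]
Visit Gus → queue [Nia, Rex, Jae, Lou, Vic]
Visit Nia → queue [Rex, Jae, Lou, Vic]
Visit Rex; enqueue Tao → queue [Jae, Lou, Vic, Tao]
Visit Jae → queue [Lou, Vic, Tao]
Visit Lou → queue [Vic, Tao]
Visit Vic → queue [Tao]
Visit Tao → queue []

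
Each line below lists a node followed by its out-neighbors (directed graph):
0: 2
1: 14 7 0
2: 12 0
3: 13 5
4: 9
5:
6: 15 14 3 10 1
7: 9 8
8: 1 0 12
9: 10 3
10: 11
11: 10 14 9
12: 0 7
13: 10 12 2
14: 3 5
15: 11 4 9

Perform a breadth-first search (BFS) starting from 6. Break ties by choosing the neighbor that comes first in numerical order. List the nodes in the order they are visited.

Visit 6; enqueue 1, 3, 10, 14, 15 → queue [1, 3, 10, 14, 15]
Visit 1; enqueue 0, 7 → queue [3, 10, 14, 15, 0, 7]
Visit 3; enqueue 5, 13 → queue [10, 14, 15, 0, 7, 5, 13]
Visit 10; enqueue 11 → queue [14, 15, 0, 7, 5, 13, 11]
Visit 14 → queue [15, 0, 7, 5, 13, 11]
Visit 15; enqueue 4, 9 → queue [0, 7, 5, 13, 11, 4, 9]
Visit 0; enqueue 2 → queue [7, 5, 13, 11, 4, 9, 2]
Visit 7; enqueue 8 → queue [5, 13, 11, 4, 9, 2, 8]
Visit 5 → queue [13, 11, 4, 9, 2, 8]
Visit 13; enqueue 12 → queue [11, 4, 9, 2, 8, 12]
Visit 11 → queue [4, 9, 2, 8, 12]
Visit 4 → queue [9, 2, 8, 12]
Visit 9 → queue [2, 8, 12]
Visit 2 → queue [8, 12]
Visit 8 → queue [12]
Visit 12 → queue []

6 → 1 → 3 → 10 → 14 → 15 → 0 → 7 → 5 → 13 → 11 → 4 → 9 → 2 → 8 → 12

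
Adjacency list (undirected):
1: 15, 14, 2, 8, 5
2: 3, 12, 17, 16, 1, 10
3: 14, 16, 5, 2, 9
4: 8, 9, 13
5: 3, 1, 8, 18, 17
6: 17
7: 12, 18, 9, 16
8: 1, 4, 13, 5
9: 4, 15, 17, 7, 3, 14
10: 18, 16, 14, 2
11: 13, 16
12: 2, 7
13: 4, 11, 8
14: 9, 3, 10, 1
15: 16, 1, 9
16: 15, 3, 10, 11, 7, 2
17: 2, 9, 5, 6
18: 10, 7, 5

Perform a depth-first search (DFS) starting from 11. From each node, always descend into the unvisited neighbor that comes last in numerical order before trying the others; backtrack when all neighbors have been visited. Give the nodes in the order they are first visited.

Visit 11
11 → 16
16 → 15
15 → 9
9 → 17
17 → 6
17 → 5
5 → 18
18 → 10
10 → 14
14 → 3
3 → 2
2 → 12
12 → 7
2 → 1
1 → 8
8 → 13
13 → 4

11, 16, 15, 9, 17, 6, 5, 18, 10, 14, 3, 2, 12, 7, 1, 8, 13, 4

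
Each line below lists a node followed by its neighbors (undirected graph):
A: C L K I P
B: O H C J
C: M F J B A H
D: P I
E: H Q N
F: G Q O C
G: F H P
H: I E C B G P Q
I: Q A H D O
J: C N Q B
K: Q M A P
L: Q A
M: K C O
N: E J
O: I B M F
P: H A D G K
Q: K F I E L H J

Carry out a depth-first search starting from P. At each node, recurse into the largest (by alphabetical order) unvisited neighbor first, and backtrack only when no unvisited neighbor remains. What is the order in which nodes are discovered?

Visit P
P → K
K → Q
Q → L
L → A
A → I
I → O
O → M
M → C
C → J
J → N
N → E
E → H
H → G
G → F
H → B
I → D

P → K → Q → L → A → I → O → M → C → J → N → E → H → G → F → B → D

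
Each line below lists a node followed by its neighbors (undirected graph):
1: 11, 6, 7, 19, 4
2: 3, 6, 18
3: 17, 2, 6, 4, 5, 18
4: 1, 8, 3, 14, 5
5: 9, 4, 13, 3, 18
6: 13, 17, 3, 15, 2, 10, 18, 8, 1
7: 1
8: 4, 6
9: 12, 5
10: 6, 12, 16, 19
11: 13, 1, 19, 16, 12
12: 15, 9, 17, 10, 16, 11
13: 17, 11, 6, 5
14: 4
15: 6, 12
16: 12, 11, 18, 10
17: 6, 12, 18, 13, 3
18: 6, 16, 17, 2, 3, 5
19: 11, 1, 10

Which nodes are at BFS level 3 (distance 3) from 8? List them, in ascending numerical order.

7, 9, 11, 12, 16, 19

Level 0: 8
Level 1: 4, 6
Level 2: 1, 2, 3, 5, 10, 13, 14, 15, 17, 18
Level 3: 7, 9, 11, 12, 16, 19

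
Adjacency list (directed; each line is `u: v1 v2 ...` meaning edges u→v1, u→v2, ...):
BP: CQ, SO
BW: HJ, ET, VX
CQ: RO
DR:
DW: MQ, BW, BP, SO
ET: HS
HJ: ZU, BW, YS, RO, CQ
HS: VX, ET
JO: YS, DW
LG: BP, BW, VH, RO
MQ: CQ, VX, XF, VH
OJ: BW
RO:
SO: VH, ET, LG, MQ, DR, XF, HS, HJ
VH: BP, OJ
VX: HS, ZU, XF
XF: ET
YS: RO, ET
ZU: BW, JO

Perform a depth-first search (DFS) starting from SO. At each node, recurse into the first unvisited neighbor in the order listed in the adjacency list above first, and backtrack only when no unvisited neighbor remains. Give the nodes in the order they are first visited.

Visit SO
SO → VH
VH → BP
BP → CQ
CQ → RO
VH → OJ
OJ → BW
BW → HJ
HJ → ZU
ZU → JO
JO → YS
YS → ET
ET → HS
HS → VX
VX → XF
JO → DW
DW → MQ
SO → LG
SO → DR

SO VH BP CQ RO OJ BW HJ ZU JO YS ET HS VX XF DW MQ LG DR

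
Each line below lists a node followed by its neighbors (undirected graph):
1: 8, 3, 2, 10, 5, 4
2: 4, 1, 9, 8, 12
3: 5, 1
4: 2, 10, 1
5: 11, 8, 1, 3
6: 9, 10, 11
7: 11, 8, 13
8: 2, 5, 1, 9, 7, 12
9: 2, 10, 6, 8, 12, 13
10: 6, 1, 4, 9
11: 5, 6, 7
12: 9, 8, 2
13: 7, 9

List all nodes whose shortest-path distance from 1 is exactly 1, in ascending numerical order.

2, 3, 4, 5, 8, 10

Level 0: 1
Level 1: 2, 3, 4, 5, 8, 10
Level 2: 6, 7, 9, 11, 12
Level 3: 13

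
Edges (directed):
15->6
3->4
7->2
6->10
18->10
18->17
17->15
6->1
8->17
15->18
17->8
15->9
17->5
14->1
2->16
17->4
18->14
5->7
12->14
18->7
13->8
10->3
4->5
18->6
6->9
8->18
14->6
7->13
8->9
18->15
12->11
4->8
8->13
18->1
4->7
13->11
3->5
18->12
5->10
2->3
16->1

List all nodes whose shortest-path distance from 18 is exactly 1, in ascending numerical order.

1, 6, 7, 10, 12, 14, 15, 17

Level 0: 18
Level 1: 1, 6, 7, 10, 12, 14, 15, 17
Level 2: 2, 3, 4, 5, 8, 9, 11, 13
Level 3: 16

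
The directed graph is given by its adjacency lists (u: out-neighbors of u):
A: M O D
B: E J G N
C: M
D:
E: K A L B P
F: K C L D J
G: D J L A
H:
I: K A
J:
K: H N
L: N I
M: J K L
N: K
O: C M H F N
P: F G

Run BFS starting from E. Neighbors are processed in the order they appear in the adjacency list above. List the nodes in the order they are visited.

Visit E; enqueue K, A, L, B, P → queue [K, A, L, B, P]
Visit K; enqueue H, N → queue [A, L, B, P, H, N]
Visit A; enqueue M, O, D → queue [L, B, P, H, N, M, O, D]
Visit L; enqueue I → queue [B, P, H, N, M, O, D, I]
Visit B; enqueue J, G → queue [P, H, N, M, O, D, I, J, G]
Visit P; enqueue F → queue [H, N, M, O, D, I, J, G, F]
Visit H → queue [N, M, O, D, I, J, G, F]
Visit N → queue [M, O, D, I, J, G, F]
Visit M → queue [O, D, I, J, G, F]
Visit O; enqueue C → queue [D, I, J, G, F, C]
Visit D → queue [I, J, G, F, C]
Visit I → queue [J, G, F, C]
Visit J → queue [G, F, C]
Visit G → queue [F, C]
Visit F → queue [C]
Visit C → queue []

E K A L B P H N M O D I J G F C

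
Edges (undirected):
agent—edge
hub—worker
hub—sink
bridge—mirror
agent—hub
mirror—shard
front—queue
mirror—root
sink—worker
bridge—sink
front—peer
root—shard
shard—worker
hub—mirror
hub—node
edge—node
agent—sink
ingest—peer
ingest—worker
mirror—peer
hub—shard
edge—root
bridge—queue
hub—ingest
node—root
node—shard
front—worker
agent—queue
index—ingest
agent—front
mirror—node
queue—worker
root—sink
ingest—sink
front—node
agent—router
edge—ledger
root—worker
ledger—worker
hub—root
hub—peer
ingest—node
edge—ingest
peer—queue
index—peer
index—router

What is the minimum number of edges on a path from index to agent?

Level 0: index
Level 1: ingest, peer, router
Level 2: agent, edge, front, hub, mirror, node, queue, sink, worker
Level 3: bridge, ledger, root, shard
agent first appears at level 2.

2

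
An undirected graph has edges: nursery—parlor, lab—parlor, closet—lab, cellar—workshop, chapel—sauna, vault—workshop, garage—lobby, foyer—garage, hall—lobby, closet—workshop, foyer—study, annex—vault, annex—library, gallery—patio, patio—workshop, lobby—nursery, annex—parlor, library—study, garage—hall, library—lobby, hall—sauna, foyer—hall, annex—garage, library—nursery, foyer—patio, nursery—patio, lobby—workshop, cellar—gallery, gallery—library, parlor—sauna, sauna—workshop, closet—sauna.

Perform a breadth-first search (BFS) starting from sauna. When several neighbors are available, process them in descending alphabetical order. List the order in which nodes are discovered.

sauna workshop parlor hall closet chapel vault patio lobby cellar nursery lab annex garage foyer gallery library study

Visit sauna; enqueue workshop, parlor, hall, closet, chapel → queue [workshop, parlor, hall, closet, chapel]
Visit workshop; enqueue vault, patio, lobby, cellar → queue [parlor, hall, closet, chapel, vault, patio, lobby, cellar]
Visit parlor; enqueue nursery, lab, annex → queue [hall, closet, chapel, vault, patio, lobby, cellar, nursery, lab, annex]
Visit hall; enqueue garage, foyer → queue [closet, chapel, vault, patio, lobby, cellar, nursery, lab, annex, garage, foyer]
Visit closet → queue [chapel, vault, patio, lobby, cellar, nursery, lab, annex, garage, foyer]
Visit chapel → queue [vault, patio, lobby, cellar, nursery, lab, annex, garage, foyer]
Visit vault → queue [patio, lobby, cellar, nursery, lab, annex, garage, foyer]
Visit patio; enqueue gallery → queue [lobby, cellar, nursery, lab, annex, garage, foyer, gallery]
Visit lobby; enqueue library → queue [cellar, nursery, lab, annex, garage, foyer, gallery, library]
Visit cellar → queue [nursery, lab, annex, garage, foyer, gallery, library]
Visit nursery → queue [lab, annex, garage, foyer, gallery, library]
Visit lab → queue [annex, garage, foyer, gallery, library]
Visit annex → queue [garage, foyer, gallery, library]
Visit garage → queue [foyer, gallery, library]
Visit foyer; enqueue study → queue [gallery, library, study]
Visit gallery → queue [library, study]
Visit library → queue [study]
Visit study → queue []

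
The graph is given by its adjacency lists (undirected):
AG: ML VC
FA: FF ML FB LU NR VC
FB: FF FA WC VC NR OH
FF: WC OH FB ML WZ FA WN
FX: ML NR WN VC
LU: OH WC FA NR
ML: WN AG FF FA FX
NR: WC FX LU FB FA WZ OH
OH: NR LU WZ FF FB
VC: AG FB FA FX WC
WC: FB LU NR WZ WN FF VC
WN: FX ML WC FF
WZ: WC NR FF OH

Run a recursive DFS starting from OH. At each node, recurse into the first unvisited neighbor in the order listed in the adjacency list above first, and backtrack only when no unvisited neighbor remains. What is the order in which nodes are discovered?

OH → NR → WC → FB → FF → ML → WN → FX → VC → AG → FA → LU → WZ

Visit OH
OH → NR
NR → WC
WC → FB
FB → FF
FF → ML
ML → WN
WN → FX
FX → VC
VC → AG
VC → FA
FA → LU
FF → WZ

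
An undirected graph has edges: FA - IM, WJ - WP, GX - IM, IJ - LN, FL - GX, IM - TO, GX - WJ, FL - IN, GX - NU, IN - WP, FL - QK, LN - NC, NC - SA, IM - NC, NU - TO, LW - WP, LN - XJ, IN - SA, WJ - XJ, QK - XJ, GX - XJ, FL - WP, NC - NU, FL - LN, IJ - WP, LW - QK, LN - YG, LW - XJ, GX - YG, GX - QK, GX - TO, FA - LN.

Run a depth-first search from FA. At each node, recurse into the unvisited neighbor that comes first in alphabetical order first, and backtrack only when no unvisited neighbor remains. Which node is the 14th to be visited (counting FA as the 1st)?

WJ

Visit FA
FA → IM
IM → GX
GX → FL
FL → IN
IN → SA
SA → NC
NC → LN
LN → IJ
IJ → WP
WP → LW
LW → QK
QK → XJ
XJ → WJ
LN → YG
NC → NU
NU → TO

Visit order: FA, IM, GX, FL, IN, SA, NC, LN, IJ, WP, LW, QK, XJ, WJ, YG, NU, TO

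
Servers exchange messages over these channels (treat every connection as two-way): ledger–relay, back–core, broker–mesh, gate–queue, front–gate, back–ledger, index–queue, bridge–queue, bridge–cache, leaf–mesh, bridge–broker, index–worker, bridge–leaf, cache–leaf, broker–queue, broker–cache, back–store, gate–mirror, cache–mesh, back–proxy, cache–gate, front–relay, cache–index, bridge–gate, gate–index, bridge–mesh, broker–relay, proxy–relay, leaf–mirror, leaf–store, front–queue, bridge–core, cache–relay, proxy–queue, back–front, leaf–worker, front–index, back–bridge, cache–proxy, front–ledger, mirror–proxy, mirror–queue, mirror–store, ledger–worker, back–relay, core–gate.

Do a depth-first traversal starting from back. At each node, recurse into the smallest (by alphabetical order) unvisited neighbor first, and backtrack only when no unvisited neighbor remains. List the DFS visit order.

back bridge broker cache gate core front index queue mirror leaf mesh store worker ledger relay proxy

Visit back
back → bridge
bridge → broker
broker → cache
cache → gate
gate → core
gate → front
front → index
index → queue
queue → mirror
mirror → leaf
leaf → mesh
leaf → store
leaf → worker
worker → ledger
ledger → relay
relay → proxy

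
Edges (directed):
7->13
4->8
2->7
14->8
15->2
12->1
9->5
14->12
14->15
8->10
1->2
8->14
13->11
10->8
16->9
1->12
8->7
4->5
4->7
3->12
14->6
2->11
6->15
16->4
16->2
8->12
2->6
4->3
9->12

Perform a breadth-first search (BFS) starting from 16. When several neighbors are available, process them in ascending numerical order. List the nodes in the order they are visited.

Visit 16; enqueue 2, 4, 9 → queue [2, 4, 9]
Visit 2; enqueue 6, 7, 11 → queue [4, 9, 6, 7, 11]
Visit 4; enqueue 3, 5, 8 → queue [9, 6, 7, 11, 3, 5, 8]
Visit 9; enqueue 12 → queue [6, 7, 11, 3, 5, 8, 12]
Visit 6; enqueue 15 → queue [7, 11, 3, 5, 8, 12, 15]
Visit 7; enqueue 13 → queue [11, 3, 5, 8, 12, 15, 13]
Visit 11 → queue [3, 5, 8, 12, 15, 13]
Visit 3 → queue [5, 8, 12, 15, 13]
Visit 5 → queue [8, 12, 15, 13]
Visit 8; enqueue 10, 14 → queue [12, 15, 13, 10, 14]
Visit 12; enqueue 1 → queue [15, 13, 10, 14, 1]
Visit 15 → queue [13, 10, 14, 1]
Visit 13 → queue [10, 14, 1]
Visit 10 → queue [14, 1]
Visit 14 → queue [1]
Visit 1 → queue []

16 → 2 → 4 → 9 → 6 → 7 → 11 → 3 → 5 → 8 → 12 → 15 → 13 → 10 → 14 → 1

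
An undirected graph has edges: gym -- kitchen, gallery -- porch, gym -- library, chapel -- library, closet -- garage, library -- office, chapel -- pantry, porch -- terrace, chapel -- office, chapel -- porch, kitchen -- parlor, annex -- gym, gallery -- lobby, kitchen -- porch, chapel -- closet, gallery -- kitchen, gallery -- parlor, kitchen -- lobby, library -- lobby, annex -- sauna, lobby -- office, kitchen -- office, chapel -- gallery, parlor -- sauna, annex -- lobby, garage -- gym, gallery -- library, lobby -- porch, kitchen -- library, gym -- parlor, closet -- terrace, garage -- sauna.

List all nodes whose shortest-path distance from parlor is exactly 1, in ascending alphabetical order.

gallery, gym, kitchen, sauna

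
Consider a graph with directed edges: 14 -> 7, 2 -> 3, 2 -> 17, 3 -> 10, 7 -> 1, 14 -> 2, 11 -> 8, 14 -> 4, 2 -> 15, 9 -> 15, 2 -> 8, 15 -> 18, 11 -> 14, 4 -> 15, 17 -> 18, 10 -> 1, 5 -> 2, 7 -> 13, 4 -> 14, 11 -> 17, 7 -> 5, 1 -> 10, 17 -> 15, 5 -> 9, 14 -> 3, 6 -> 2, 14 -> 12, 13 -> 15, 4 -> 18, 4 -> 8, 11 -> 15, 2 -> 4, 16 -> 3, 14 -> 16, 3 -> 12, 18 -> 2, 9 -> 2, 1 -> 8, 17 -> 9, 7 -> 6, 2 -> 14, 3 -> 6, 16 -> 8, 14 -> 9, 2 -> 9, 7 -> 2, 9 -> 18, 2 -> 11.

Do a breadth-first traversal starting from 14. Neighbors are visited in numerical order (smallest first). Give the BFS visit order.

Visit 14; enqueue 2, 3, 4, 7, 9, 12, 16 → queue [2, 3, 4, 7, 9, 12, 16]
Visit 2; enqueue 8, 11, 15, 17 → queue [3, 4, 7, 9, 12, 16, 8, 11, 15, 17]
Visit 3; enqueue 6, 10 → queue [4, 7, 9, 12, 16, 8, 11, 15, 17, 6, 10]
Visit 4; enqueue 18 → queue [7, 9, 12, 16, 8, 11, 15, 17, 6, 10, 18]
Visit 7; enqueue 1, 5, 13 → queue [9, 12, 16, 8, 11, 15, 17, 6, 10, 18, 1, 5, 13]
Visit 9 → queue [12, 16, 8, 11, 15, 17, 6, 10, 18, 1, 5, 13]
Visit 12 → queue [16, 8, 11, 15, 17, 6, 10, 18, 1, 5, 13]
Visit 16 → queue [8, 11, 15, 17, 6, 10, 18, 1, 5, 13]
Visit 8 → queue [11, 15, 17, 6, 10, 18, 1, 5, 13]
Visit 11 → queue [15, 17, 6, 10, 18, 1, 5, 13]
Visit 15 → queue [17, 6, 10, 18, 1, 5, 13]
Visit 17 → queue [6, 10, 18, 1, 5, 13]
Visit 6 → queue [10, 18, 1, 5, 13]
Visit 10 → queue [18, 1, 5, 13]
Visit 18 → queue [1, 5, 13]
Visit 1 → queue [5, 13]
Visit 5 → queue [13]
Visit 13 → queue []

14, 2, 3, 4, 7, 9, 12, 16, 8, 11, 15, 17, 6, 10, 18, 1, 5, 13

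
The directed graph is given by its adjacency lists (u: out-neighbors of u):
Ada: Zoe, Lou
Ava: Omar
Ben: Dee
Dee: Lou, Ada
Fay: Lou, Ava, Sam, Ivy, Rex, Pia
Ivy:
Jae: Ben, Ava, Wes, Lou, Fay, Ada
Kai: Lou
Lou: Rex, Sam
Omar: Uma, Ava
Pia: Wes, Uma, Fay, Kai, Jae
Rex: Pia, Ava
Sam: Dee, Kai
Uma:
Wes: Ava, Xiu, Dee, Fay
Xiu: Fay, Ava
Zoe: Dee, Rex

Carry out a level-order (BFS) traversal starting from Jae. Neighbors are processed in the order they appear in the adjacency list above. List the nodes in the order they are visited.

Visit Jae; enqueue Ben, Ava, Wes, Lou, Fay, Ada → queue [Ben, Ava, Wes, Lou, Fay, Ada]
Visit Ben; enqueue Dee → queue [Ava, Wes, Lou, Fay, Ada, Dee]
Visit Ava; enqueue Omar → queue [Wes, Lou, Fay, Ada, Dee, Omar]
Visit Wes; enqueue Xiu → queue [Lou, Fay, Ada, Dee, Omar, Xiu]
Visit Lou; enqueue Rex, Sam → queue [Fay, Ada, Dee, Omar, Xiu, Rex, Sam]
Visit Fay; enqueue Ivy, Pia → queue [Ada, Dee, Omar, Xiu, Rex, Sam, Ivy, Pia]
Visit Ada; enqueue Zoe → queue [Dee, Omar, Xiu, Rex, Sam, Ivy, Pia, Zoe]
Visit Dee → queue [Omar, Xiu, Rex, Sam, Ivy, Pia, Zoe]
Visit Omar; enqueue Uma → queue [Xiu, Rex, Sam, Ivy, Pia, Zoe, Uma]
Visit Xiu → queue [Rex, Sam, Ivy, Pia, Zoe, Uma]
Visit Rex → queue [Sam, Ivy, Pia, Zoe, Uma]
Visit Sam; enqueue Kai → queue [Ivy, Pia, Zoe, Uma, Kai]
Visit Ivy → queue [Pia, Zoe, Uma, Kai]
Visit Pia → queue [Zoe, Uma, Kai]
Visit Zoe → queue [Uma, Kai]
Visit Uma → queue [Kai]
Visit Kai → queue []

Jae, Ben, Ava, Wes, Lou, Fay, Ada, Dee, Omar, Xiu, Rex, Sam, Ivy, Pia, Zoe, Uma, Kai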